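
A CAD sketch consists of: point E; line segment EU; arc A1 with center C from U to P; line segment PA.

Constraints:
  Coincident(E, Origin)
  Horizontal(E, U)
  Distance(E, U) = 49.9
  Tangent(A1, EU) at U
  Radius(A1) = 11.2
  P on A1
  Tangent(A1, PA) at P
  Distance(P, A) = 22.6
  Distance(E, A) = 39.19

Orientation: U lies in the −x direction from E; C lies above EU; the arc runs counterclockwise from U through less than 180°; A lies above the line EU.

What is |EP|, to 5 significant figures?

40.448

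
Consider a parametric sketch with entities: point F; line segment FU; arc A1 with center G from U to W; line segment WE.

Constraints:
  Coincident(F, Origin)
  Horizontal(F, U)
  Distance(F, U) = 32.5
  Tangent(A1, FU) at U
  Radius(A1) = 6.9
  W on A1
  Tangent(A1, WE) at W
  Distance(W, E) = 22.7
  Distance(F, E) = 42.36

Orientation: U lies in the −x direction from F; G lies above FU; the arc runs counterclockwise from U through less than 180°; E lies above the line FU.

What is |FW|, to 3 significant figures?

26.9

Checks: |GW| = 6.900 ✓; ∠(GW, WE) = 90.00° ✓; |WE| = 22.70 ✓; |FE| = 42.36 ✓.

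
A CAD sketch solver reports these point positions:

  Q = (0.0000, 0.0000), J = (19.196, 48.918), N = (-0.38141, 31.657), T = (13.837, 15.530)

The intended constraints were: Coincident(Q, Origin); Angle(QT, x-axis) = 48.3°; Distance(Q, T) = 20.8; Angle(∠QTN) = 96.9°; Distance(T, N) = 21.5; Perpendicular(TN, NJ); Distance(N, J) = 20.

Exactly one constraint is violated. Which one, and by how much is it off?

Distance(N, J) = 20 — off by 6.10.

Q = (0.00, 0.00) ✓; QT at 48.30° ✓; |QT| = 20.80 ✓; ∠QTN = 96.90° ✓; |TN| = 21.50 ✓; ∠(TN, NJ) = 90.00° ✓; |NJ| = 26.10 ✗.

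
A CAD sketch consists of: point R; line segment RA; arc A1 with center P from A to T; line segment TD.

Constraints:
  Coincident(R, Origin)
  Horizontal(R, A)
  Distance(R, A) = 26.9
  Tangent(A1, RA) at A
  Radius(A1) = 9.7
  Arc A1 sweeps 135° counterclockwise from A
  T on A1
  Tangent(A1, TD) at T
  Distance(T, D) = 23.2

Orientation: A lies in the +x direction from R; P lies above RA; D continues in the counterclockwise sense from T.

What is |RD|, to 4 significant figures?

37.25

On A1, A sits at bearing -90° from P; a 135° counterclockwise sweep puts T at bearing 45°, so T = P + 9.7·(cos 45°, sin 45°) = (33.76, 16.56). Tangency of A1 to TD means the radius PT is perpendicular to TD, so TD runs along (−sin 45°, cos 45°); with |TD| = 23.2, D = (17.35, 32.96). Then |RD| = |D − R| = 37.25.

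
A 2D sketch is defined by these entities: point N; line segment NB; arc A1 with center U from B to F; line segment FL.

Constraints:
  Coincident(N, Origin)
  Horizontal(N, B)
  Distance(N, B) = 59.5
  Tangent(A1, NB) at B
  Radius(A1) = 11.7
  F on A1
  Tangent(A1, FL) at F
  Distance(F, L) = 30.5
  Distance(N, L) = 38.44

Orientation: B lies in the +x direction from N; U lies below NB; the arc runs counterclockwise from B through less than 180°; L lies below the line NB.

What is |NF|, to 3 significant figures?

51.4

Checks: |UF| = 11.70 ✓; ∠(UF, FL) = 90.00° ✓; |FL| = 30.50 ✓; |NL| = 38.44 ✓.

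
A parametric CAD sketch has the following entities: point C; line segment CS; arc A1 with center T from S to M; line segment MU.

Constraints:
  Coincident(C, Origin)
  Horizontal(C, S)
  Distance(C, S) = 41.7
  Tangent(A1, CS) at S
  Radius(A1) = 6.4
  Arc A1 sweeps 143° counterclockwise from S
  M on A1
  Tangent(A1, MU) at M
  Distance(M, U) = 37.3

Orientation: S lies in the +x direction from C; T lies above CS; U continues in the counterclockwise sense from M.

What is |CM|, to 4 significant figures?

46.98

C is at the origin; CS is horizontal with |CS| = 41.7 and S on the +x side, so S = (41.70, 0.000). Tangency of A1 to CS means the radius TS is perpendicular to CS, so T = S + (0, 6.4) = (41.70, 6.400). On A1, S sits at bearing -90° from T; a 143° counterclockwise sweep puts M at bearing 53°, so M = T + 6.4·(cos 53°, sin 53°) = (45.55, 11.51). Then |CM| = |M − C| = 46.98.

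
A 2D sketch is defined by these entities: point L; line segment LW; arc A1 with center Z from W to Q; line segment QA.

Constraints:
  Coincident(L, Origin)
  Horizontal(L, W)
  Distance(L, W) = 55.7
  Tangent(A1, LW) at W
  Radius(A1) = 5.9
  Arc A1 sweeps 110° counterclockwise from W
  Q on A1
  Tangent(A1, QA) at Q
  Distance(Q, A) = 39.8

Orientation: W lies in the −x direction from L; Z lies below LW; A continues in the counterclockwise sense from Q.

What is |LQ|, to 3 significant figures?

61.8

L is at the origin; LW is horizontal with |LW| = 55.7 and W on the −x side, so W = (-55.7, 0.00). Since A1 is tangent to LW there, ZW ⟂ LW, so Z = W + (0, -5.9) = (-55.7, -5.90). On A1, W sits at bearing 90° from Z; a 110° counterclockwise sweep puts Q at bearing 200°, so Q = Z + 5.9·(cos 200°, sin 200°) = (-61.2, -7.92). Then |LQ| = |Q − L| = 61.8.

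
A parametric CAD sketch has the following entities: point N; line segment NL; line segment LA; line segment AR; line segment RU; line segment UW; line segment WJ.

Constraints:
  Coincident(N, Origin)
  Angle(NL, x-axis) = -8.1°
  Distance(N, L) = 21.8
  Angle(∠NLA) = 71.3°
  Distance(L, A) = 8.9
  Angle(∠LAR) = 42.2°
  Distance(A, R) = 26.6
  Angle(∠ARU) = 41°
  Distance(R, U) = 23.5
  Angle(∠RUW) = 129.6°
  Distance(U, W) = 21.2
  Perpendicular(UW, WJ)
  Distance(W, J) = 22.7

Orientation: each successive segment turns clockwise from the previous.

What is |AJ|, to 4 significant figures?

13.36

N is at the origin; NL runs at -8.1° with length 21.8, so L = (21.58, -3.072). ∠NLA = 71.3° gives LA at -116.8° from the x-axis; with |LA| = 8.9, A = (17.57, -11.02). ∠LAR = 42.2° gives AR at 105.4° from the x-axis; with |AR| = 26.6, R = (10.51, 14.63). ∠ARU = 41.0° gives RU at -33.60° from the x-axis; with |RU| = 23.5, U = (30.08, 1.625). ∠RUW = 129.6° gives UW at -84.00° from the x-axis; with |UW| = 21.2, W = (32.30, -19.46). UW ⟂ WJ, so WJ runs at -174.0°; with |WJ| = 22.7, J = (9.720, -21.83). Then |AJ| = |J − A| = 13.36.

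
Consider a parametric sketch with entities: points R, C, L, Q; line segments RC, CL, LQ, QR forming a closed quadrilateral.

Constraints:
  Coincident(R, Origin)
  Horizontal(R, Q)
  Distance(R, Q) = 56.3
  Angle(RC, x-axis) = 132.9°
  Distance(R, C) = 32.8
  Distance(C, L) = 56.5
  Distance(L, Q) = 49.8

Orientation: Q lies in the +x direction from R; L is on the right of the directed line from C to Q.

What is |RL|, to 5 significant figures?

24.176

R is at the origin; R and Q share the same y with |RQ| = 56.3 and Q in +x, so Q = (56.3, 0). RC runs at 132.9° with |RC| = 32.8, so C = (-22.328, 24.027). L is determined by |CL| = 56.5 and |LQ| = 49.8 together: it lies at the intersection of circle(C, 56.5) and circle(Q, 49.8). With |CQ| = 82.217, the foot of the radical line on CQ is 45.440 from C and the perpendicular offset is √(56.5² − 45.440²) = 33.578. Taking the right-of-CQ solution: L = (11.315, -21.364).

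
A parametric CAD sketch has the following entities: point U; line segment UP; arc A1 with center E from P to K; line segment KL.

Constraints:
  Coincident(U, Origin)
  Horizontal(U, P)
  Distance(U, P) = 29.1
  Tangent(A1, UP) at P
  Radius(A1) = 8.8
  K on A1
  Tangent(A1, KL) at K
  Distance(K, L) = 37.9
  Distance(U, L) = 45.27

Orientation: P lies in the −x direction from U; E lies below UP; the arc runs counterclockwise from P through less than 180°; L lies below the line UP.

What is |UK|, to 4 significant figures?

38.68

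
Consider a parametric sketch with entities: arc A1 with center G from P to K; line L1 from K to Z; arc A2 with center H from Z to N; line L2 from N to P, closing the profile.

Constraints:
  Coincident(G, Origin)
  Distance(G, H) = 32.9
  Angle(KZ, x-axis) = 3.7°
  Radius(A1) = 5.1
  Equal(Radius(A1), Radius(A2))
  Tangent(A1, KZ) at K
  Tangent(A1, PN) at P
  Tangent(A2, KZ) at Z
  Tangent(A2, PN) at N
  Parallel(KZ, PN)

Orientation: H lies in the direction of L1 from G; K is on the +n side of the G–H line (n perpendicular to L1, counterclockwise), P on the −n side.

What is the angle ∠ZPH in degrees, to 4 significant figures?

8.413°

The slot axis is L1's direction at 3.7°, so u = (cos 3.7°, sin 3.7°) = (0.9979, 0.06453) and n = (−sin 3.7°, cos 3.7°) = (-0.06453, 0.9979). G is at the origin and H lies 32.9 along u from G, so H = 32.9·u = (32.83, 2.123). Tangency of A1 to both parallel lines with radius 5.1 puts K and P at G ± 5.1·n: K = (-0.3291, 5.089), P = (0.3291, -5.089). Equal radii place Z and N the same way about H: Z = H + 5.1·n = (32.50, 7.212), N = H − 5.1·n = (33.16, -2.966). Then cos ∠ZPH = PZ·PH / (|PZ||PH|), giving 8.413°.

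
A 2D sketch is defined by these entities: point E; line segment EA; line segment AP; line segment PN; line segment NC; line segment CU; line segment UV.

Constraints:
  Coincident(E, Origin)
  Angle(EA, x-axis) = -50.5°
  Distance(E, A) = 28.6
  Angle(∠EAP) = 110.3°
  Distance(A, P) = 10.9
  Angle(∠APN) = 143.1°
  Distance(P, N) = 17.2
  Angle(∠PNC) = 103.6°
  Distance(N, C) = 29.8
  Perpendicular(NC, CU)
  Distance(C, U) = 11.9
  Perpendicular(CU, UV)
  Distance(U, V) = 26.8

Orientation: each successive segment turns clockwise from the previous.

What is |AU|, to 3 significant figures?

33.0

∠PNC = 103.6° gives NC at 126° from the x-axis; with |NC| = 29.8, C = (-20.9, -14.2). The perpendicularity gives CU at right angles to NC, so CU runs at 36.5°; with |CU| = 11.9, U = (-11.3, -7.15). Then |AU| = |U − A| = 33.0.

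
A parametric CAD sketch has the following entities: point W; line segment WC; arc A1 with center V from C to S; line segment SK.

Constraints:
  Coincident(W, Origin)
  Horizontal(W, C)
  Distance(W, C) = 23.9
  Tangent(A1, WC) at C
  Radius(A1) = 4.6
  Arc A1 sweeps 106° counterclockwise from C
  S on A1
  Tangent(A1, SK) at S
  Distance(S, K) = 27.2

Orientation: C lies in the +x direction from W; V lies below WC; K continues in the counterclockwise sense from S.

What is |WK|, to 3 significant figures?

41.9

W is at the origin; WC is horizontal with |WC| = 23.9 and C on the +x side, so C = (23.9, 0.00). The tangent condition forces VC to be normal to WC, so V = C + (0, -4.6) = (23.9, -4.60). On A1, C sits at bearing 90° from V; a 106° counterclockwise sweep puts S at bearing 196°, so S = V + 4.6·(cos 196°, sin 196°) = (19.5, -5.87). The tangent condition forces VS to be normal to SK, so SK runs along (−sin 196°, cos 196°); with |SK| = 27.2, K = (27.0, -32.0). Then |WK| = |K − W| = 41.9.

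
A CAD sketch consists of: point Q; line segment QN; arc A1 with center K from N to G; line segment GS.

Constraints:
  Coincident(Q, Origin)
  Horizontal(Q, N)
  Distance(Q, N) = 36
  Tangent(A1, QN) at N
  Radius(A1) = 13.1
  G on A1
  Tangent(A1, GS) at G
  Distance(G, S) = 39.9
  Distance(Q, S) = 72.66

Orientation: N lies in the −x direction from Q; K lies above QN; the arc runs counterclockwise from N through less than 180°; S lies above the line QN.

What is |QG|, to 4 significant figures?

33.21

Checks: |KG| = 13.10 ✓; ∠(KG, GS) = 90.00° ✓; |GS| = 39.90 ✓; |QS| = 72.66 ✓.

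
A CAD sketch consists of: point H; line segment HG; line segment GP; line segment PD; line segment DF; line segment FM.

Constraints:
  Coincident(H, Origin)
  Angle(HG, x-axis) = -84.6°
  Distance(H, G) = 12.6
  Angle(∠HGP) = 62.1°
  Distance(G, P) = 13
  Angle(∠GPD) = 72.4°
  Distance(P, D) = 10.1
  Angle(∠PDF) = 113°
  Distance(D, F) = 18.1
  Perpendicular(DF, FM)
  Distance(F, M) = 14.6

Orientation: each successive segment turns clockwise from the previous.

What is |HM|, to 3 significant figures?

21.0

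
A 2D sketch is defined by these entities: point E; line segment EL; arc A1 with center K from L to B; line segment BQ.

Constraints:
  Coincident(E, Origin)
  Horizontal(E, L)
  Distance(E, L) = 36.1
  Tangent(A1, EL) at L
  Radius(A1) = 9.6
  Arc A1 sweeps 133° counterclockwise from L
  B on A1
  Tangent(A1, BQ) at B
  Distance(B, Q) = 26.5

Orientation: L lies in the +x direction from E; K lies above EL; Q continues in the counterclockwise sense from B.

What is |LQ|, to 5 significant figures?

37.207

E is at the origin; E and L share the same y with |EL| = 36.1 and L on the +x side, so L = (36.100, 0.0000). The tangent condition forces KL to be normal to EL, so K = L + (0, 9.6) = (36.100, 9.6000). On A1, L sits at bearing -90° from K; a 133° counterclockwise sweep puts B at bearing 43°, so B = K + 9.6·(cos 43°, sin 43°) = (43.121, 16.147). Since A1 is tangent to BQ there, KB ⟂ BQ, so BQ runs along (−sin 43°, cos 43°); with |BQ| = 26.5, Q = (25.048, 35.528). Then |LQ| = |Q − L| = 37.207.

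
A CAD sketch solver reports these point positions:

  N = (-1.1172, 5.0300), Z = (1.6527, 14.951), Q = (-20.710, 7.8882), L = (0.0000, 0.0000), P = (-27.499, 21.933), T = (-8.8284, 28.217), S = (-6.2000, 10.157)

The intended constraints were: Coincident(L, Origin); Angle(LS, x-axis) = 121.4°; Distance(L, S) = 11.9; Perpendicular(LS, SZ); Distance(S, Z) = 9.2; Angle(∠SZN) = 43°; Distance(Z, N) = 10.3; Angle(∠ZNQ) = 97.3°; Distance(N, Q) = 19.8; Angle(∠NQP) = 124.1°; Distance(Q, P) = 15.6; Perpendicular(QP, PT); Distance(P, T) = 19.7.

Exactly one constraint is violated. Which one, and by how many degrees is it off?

Perpendicular(QP, PT) — off by 7.20°.

L = (0.00, 0.00) ✓; LS at 121.4° ✓; |LS| = 11.90 ✓; ∠(LS, SZ) = 90.00° ✓; |SZ| = 9.200 ✓; ∠SZN = 43.00° ✓; |ZN| = 10.30 ✓; ∠ZNQ = 97.30° ✓; |NQ| = 19.80 ✓; ∠NQP = 124.1° ✓; |QP| = 15.60 ✓; ∠(QP, PT) = 97.20° ✗; |PT| = 19.70 ✓.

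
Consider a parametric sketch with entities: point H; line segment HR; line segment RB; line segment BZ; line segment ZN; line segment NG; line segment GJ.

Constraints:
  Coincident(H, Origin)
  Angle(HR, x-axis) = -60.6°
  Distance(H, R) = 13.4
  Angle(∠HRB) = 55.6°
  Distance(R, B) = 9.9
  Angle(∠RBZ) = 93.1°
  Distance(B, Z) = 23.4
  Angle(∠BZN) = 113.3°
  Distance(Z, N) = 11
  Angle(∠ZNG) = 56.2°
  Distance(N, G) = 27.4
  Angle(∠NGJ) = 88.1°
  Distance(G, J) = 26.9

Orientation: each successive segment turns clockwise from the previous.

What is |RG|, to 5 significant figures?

4.9617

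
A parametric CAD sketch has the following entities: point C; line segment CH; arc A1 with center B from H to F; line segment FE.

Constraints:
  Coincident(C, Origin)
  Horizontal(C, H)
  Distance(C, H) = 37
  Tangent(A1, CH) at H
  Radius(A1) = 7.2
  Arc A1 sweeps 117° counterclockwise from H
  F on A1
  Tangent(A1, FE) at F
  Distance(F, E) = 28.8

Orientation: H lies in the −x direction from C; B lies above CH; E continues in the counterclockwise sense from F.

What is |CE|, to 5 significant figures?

56.670

C is at the origin; CH is horizontal with |CH| = 37.0 and H on the −x side, so H = (-37.000, 0.0000). Since A1 is tangent to CH there, BH ⟂ CH, so B = H + (0, 7.2) = (-37.000, 7.2000). On A1, H sits at bearing -90° from B; a 117° counterclockwise sweep puts F at bearing 27°, so F = B + 7.2·(cos 27°, sin 27°) = (-30.585, 10.469). The tangent condition forces BF to be normal to FE, so FE runs along (−sin 27°, cos 27°); with |FE| = 28.8, E = (-43.660, 36.130). Then |CE| = |E − C| = 56.670.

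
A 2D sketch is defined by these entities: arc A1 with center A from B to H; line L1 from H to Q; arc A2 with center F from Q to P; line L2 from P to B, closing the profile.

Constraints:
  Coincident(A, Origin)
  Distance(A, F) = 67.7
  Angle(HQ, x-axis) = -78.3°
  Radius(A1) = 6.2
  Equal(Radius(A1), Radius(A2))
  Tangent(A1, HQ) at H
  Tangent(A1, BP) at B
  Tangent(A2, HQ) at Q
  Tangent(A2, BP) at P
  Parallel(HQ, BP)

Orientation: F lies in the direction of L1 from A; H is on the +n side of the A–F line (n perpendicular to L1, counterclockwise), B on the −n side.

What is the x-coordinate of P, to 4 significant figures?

7.658

Tangency of A1 to both parallel lines with radius 6.2 puts H and B at A ± 6.2·n: H = (6.071, 1.257), B = (-6.071, -1.257). Equal radii place Q and P the same way about F: Q = F + 6.2·n = (19.80, -65.04), P = F − 6.2·n = (7.658, -67.55). So P.x = 7.658.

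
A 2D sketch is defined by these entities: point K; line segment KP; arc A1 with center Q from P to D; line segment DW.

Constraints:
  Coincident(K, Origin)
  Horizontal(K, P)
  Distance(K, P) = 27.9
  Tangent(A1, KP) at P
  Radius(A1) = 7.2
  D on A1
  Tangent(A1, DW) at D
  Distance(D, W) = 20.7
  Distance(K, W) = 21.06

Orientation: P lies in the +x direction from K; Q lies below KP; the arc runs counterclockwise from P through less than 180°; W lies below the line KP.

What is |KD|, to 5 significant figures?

22.440

K is at the origin; K and P share the same y with |KP| = 27.9 and P on the +x side, so P = (27.900, 0.0000). Tangency of A1 to KP means the radius QP is perpendicular to KP, so Q = P + (0, -7.2) = (27.900, -7.2000). Since QD ⟂ DW (tangency), |QW| = √(7.2² + 20.7²) = 21.916 regardless of where D sits on A1. So W lies on both circle(K, 21.06) and circle(Q, 21.916); the below-KP intersection is W = (9.3495, -18.871). D is the foot of the tangent from W: D = (22.277, -2.7036).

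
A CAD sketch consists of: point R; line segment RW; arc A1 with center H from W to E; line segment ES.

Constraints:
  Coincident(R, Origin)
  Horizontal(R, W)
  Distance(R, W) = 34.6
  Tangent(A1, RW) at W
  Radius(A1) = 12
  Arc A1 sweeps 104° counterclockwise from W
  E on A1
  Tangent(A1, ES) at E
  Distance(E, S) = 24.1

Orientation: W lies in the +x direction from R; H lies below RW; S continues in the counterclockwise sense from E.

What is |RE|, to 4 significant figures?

27.37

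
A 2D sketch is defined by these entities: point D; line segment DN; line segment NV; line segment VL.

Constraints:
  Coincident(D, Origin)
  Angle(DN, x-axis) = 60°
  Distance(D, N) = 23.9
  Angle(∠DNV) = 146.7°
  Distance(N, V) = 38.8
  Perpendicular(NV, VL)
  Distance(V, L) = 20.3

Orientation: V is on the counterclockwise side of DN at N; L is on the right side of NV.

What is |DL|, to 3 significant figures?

67.6

D is at the origin; DN runs at 60.0° with length 23.9, so N = 23.9·(cos 60.0°, sin 60.0°) = (12.0, 20.7). ∠DNV = 146.7°, so NV runs at 60.0° + (180° − 146.7°) = 93.3° from the x-axis; with |NV| = 38.8, V = N + 38.8·(cos 93.3°, sin 93.3°) = (9.72, 59.4). NV ⟂ VL; with |VL| = 20.3 on the right of NV, L = V + 20.3·(0.998, 0.0576) = (30.0, 60.6). Then |DL| = |L − D| = 67.6.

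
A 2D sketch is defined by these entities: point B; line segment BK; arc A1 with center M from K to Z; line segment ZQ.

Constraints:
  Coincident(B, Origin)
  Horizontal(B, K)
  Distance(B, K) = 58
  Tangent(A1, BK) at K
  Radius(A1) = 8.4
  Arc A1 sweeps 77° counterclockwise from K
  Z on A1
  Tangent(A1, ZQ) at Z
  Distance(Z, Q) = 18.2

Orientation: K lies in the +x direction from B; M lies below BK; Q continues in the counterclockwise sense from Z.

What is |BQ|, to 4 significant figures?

51.75

B is at the origin; BK is horizontal with |BK| = 58.0 and K on the +x side, so K = (58.00, 0.000). Tangency of A1 to BK means the radius MK is perpendicular to BK, so M = K + (0, -8.4) = (58.00, -8.400). On A1, K sits at bearing 90° from M; a 77° counterclockwise sweep puts Z at bearing 167°, so Z = M + 8.4·(cos 167°, sin 167°) = (49.82, -6.510). A1 meets ZQ tangentially, so MZ is at right angles to ZQ, so ZQ runs along (−sin 167°, cos 167°); with |ZQ| = 18.2, Q = (45.72, -24.24). Then |BQ| = |Q − B| = 51.75.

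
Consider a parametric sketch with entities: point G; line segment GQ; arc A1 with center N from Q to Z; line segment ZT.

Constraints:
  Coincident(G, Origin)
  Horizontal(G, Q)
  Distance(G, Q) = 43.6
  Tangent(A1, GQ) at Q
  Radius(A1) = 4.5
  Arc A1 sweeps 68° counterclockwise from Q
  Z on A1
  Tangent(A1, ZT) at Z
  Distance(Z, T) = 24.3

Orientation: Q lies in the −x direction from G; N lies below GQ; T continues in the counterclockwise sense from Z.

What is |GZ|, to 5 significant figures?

47.855

G is at the origin; G and Q share the same y with |GQ| = 43.6 and Q on the −x side, so Q = (-43.600, 0.0000). Since A1 is tangent to GQ there, NQ ⟂ GQ, so N = Q + (0, -4.5) = (-43.600, -4.5000). On A1, Q sits at bearing 90° from N; a 68° counterclockwise sweep puts Z at bearing 158°, so Z = N + 4.5·(cos 158°, sin 158°) = (-47.772, -2.8143). Then |GZ| = |Z − G| = 47.855.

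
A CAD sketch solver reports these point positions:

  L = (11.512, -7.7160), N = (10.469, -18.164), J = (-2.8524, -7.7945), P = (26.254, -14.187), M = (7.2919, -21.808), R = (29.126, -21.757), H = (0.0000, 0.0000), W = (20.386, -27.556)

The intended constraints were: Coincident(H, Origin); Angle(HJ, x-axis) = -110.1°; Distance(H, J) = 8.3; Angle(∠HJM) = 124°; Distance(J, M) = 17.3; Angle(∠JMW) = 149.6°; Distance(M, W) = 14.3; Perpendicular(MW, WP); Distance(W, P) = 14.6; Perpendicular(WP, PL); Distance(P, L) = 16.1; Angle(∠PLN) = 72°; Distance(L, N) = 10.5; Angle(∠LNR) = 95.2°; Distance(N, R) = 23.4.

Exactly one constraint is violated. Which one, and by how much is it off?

Distance(N, R) = 23.4 — off by 4.40.

H = (0.00, 0.00) ✓; HJ at -110.1° ✓; |HJ| = 8.300 ✓; ∠HJM = 124.0° ✓; |JM| = 17.30 ✓; ∠JMW = 149.6° ✓; |MW| = 14.30 ✓; ∠(MW, WP) = 90.00° ✓; |WP| = 14.60 ✓; ∠(WP, PL) = 90.00° ✓; |PL| = 16.10 ✓; ∠PLN = 72.00° ✓; |LN| = 10.50 ✓; ∠LNR = 95.20° ✓; |NR| = 19.00 ✗.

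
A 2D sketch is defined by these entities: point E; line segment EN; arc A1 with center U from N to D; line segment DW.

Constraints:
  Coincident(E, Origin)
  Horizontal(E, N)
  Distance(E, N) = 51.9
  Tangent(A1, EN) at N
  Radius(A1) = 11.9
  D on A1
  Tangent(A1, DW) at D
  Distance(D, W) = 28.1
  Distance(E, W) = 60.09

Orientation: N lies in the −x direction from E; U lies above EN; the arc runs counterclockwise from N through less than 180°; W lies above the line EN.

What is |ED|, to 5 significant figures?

42.280

Checks: |EN| = 51.90 ✓; |UD| = 11.90 ✓; ∠(UD, DW) = 90.00° ✓; |DW| = 28.10 ✓; |EW| = 60.09 ✓.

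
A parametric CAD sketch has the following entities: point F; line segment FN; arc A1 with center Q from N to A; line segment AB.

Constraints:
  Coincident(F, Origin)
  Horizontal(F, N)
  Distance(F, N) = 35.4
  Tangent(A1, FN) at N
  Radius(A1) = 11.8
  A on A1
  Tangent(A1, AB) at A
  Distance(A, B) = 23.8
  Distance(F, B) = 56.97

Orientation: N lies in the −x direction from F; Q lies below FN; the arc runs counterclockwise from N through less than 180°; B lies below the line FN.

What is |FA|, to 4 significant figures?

49.00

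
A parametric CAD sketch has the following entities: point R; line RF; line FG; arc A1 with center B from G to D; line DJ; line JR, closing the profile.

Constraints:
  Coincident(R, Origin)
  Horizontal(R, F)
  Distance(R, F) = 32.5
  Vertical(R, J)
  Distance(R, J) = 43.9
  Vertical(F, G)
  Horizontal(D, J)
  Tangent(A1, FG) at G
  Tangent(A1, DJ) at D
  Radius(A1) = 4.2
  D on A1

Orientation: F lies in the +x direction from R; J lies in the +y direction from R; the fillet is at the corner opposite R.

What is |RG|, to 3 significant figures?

51.3

R is at the origin; R and F share the same y with |RF| = 32.5 and F on the +x side, so F = (32.5, 0.00). RJ is vertical with |RJ| = 43.9 and J on the +y side, so J = (0.00, 43.9). The virtual corner opposite R is at (32.5, 43.9). A1 meets FG tangentially, so BG is at right angles to FG and tangency of A1 to DJ means the radius BD is perpendicular to DJ, with radius 4.2, so the center B sits 4.2 in from both sides at B = (28.3, 39.7). That places the tangent points at G = (32.5, 39.7) on FG and D = (28.3, 43.9) on DJ. Then |RG| = |G − R| = 51.3.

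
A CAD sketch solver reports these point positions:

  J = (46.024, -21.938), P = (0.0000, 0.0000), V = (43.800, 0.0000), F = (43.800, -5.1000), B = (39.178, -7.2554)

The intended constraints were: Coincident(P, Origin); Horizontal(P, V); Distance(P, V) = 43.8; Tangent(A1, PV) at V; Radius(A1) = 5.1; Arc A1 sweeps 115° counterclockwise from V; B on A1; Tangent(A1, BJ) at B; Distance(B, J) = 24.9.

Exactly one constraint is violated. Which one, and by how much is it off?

Distance(B, J) = 24.9 — off by 8.70.

P = (0.00, 0.00) ✓; P.y = 0.00, V.y = 0.00 ✓; |PV| = 43.80 ✓; ∠(FV, VP) = 90.00° ✓; |FV| = 5.100 ✓; bearing(F→B) − bearing(F→V) = 115.0° ✓; |FB| = 5.100 ✓; ∠(FB, BJ) = 90.00° ✓; |BJ| = 16.20 ✗.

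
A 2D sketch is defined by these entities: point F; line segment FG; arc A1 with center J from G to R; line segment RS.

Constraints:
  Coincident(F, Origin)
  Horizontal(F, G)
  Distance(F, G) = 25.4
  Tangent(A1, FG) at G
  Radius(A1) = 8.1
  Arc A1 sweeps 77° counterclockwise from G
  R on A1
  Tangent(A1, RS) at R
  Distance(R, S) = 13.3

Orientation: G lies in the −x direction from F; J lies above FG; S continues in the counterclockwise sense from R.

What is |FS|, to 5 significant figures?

24.099

F is at the origin; FG is horizontal with |FG| = 25.4 and G on the −x side, so G = (-25.400, 0.0000). A1 meets FG tangentially, so JG is at right angles to FG, so J = G + (0, 8.1) = (-25.400, 8.1000). On A1, G sits at bearing -90° from J; a 77° counterclockwise sweep puts R at bearing -13°, so R = J + 8.1·(cos -13°, sin -13°) = (-17.508, 6.2779). The tangent condition forces JR to be normal to RS, so RS runs along (−sin -13°, cos -13°); with |RS| = 13.3, S = (-14.516, 19.237). Then |FS| = |S − F| = 24.099.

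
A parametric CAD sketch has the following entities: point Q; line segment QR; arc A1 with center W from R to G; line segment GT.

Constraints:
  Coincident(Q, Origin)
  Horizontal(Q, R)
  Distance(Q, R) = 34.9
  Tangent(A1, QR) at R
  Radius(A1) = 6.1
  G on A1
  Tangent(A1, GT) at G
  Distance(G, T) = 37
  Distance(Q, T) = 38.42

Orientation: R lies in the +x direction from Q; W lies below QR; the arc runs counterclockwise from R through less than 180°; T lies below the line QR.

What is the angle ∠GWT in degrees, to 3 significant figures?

80.6°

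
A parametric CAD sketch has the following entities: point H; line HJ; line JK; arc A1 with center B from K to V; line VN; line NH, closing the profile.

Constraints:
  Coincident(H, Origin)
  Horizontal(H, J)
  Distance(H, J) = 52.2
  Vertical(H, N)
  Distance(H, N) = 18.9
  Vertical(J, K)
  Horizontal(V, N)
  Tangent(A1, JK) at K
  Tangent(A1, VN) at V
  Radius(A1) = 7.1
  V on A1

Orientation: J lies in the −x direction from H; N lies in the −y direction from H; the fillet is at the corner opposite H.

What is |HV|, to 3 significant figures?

48.9

H is at the origin; HJ is horizontal with |HJ| = 52.2 and J on the −x side, so J = (-52.2, 0.00). HN is vertical with |HN| = 18.9 and N on the −y side, so N = (0.00, -18.9). The virtual corner opposite H is at (-52.2, -18.9). Tangency of A1 to JK means the radius BK is perpendicular to JK and A1 meets VN tangentially, so BV is at right angles to VN, with radius 7.1, so the center B sits 7.1 in from both sides at B = (-45.1, -11.8). That places the tangent points at K = (-52.2, -11.8) on JK and V = (-45.1, -18.9) on VN. Then |HV| = |V − H| = 48.9.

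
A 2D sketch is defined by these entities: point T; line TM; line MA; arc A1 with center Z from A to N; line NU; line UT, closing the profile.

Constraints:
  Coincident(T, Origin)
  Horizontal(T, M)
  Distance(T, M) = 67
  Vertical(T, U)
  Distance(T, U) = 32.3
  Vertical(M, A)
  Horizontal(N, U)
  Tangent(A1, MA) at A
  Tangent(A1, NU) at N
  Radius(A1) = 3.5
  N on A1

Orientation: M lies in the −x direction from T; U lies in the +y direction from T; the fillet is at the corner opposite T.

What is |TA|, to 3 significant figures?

72.9

The virtual corner opposite T is at (-67.0, 32.3). Since A1 is tangent to MA there, ZA ⟂ MA and the tangent condition forces ZN to be normal to NU, with radius 3.5, so the center Z sits 3.5 in from both sides at Z = (-63.5, 28.8). That places the tangent points at A = (-67.0, 28.8) on MA and N = (-63.5, 32.3) on NU. Then |TA| = |A − T| = 72.9.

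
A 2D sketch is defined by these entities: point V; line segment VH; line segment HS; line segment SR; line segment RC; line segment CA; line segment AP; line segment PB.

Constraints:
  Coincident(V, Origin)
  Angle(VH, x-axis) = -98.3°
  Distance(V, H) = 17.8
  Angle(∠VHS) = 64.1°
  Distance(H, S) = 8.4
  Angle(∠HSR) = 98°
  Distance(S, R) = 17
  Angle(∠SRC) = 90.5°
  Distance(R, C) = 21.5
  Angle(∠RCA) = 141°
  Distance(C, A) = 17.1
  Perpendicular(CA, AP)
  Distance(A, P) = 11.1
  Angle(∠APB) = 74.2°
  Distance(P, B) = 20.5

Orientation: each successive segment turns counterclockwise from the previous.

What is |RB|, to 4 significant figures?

16.20

V is at the origin; VH runs at -98.3° with length 17.8, so H = (-2.570, -17.61). ∠VHS = 64.1° gives HS at 17.60° from the x-axis; with |HS| = 8.4, S = (5.437, -15.07). ∠HSR = 98.0° gives SR at 99.60° from the x-axis; with |SR| = 17.0, R = (2.602, 1.688). ∠SRC = 90.5° gives RC at -170.9° from the x-axis; with |RC| = 21.5, C = (-18.63, -1.712). ∠RCA = 141.0° gives CA at -131.9° from the x-axis; with |CA| = 17.1, A = (-30.05, -14.44). CA is perpendicular to AP, so AP runs at -41.90°; with |AP| = 11.1, P = (-21.79, -21.85). ∠APB = 74.2° gives PB at 63.90° from the x-axis; with |PB| = 20.5, B = (-12.77, -3.443). Then |RB| = |B − R| = 16.20.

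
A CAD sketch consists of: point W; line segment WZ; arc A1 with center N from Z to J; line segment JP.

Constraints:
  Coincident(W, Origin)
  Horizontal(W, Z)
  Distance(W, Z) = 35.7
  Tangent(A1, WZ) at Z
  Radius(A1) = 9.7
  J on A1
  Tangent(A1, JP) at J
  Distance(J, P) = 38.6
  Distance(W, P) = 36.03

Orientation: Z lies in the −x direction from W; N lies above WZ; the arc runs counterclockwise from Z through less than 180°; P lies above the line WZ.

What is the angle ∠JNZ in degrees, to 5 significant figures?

54.722°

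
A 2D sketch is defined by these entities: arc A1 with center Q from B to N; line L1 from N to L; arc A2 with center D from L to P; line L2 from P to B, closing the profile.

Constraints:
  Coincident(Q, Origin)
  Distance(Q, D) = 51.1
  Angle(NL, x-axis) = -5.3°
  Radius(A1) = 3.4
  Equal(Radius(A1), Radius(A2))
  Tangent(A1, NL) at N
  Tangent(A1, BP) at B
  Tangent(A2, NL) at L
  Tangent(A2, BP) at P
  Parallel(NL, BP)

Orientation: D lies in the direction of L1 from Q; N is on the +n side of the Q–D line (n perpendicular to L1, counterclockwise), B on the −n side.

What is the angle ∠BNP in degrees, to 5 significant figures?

82.420°

The slot axis is L1's direction at -5.3°, so u = (cos -5.3°, sin -5.3°) = (0.99572, -0.092371) and n = (−sin -5.3°, cos -5.3°) = (0.092371, 0.99572). Q is at the origin and D lies 51.1 along u from Q, so D = 51.1·u = (50.882, -4.7201). Tangency of A1 to both parallel lines with radius 3.4 puts N and B at Q ± 3.4·n: N = (0.31406, 3.3855), B = (-0.31406, -3.3855). Equal radii place L and P the same way about D: L = D + 3.4·n = (51.196, -1.3347), P = D − 3.4·n = (50.567, -8.1056). Then cos ∠BNP = NB·NP / (|NB||NP|), giving 82.420°.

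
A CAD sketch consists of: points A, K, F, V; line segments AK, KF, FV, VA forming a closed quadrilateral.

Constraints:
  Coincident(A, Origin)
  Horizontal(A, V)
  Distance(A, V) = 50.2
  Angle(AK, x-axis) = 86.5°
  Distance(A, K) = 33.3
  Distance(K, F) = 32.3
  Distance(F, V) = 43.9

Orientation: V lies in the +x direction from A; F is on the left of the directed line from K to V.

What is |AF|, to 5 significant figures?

52.621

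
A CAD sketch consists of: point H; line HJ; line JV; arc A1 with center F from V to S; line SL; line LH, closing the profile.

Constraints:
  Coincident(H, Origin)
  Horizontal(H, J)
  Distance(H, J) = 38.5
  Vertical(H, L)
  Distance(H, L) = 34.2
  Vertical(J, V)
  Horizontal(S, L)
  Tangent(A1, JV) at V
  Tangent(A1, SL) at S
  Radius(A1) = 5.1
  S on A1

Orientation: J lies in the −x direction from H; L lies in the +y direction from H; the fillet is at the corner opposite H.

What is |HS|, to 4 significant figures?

47.80

H is at the origin; HJ is horizontal with |HJ| = 38.5 and J on the −x side, so J = (-38.50, 0.000). H and L share the same x with |HL| = 34.2 and L on the +y side, so L = (0.000, 34.20). The virtual corner opposite H is at (-38.50, 34.20). Tangency of A1 to JV means the radius FV is perpendicular to JV and A1 meets SL tangentially, so FS is at right angles to SL, with radius 5.1, so the center F sits 5.1 in from both sides at F = (-33.40, 29.10). That places the tangent points at V = (-38.50, 29.10) on JV and S = (-33.40, 34.20) on SL. Then |HS| = |S − H| = 47.80.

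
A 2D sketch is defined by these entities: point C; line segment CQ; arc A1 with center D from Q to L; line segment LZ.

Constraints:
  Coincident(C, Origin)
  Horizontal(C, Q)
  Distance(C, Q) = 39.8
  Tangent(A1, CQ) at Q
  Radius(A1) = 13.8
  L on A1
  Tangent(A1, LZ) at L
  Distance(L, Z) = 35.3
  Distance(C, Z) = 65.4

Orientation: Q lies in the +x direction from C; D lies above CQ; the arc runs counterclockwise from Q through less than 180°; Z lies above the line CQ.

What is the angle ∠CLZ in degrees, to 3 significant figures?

88.6°

Checks: |DL| = 13.80 ✓; ∠(DL, LZ) = 90.00° ✓; |LZ| = 35.30 ✓; |CZ| = 65.40 ✓.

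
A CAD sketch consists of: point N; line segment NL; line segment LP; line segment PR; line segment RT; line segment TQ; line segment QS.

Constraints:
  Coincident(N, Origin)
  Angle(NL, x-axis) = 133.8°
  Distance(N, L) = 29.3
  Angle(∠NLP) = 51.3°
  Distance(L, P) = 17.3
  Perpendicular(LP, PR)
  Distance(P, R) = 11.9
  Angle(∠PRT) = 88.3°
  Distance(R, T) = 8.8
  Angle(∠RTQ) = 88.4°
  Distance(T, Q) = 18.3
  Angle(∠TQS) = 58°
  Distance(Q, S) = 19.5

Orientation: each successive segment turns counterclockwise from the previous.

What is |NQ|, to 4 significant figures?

30.77

N is at the origin; NL runs at 133.8° with length 29.3, so L = (-20.28, 21.15). ∠NLP = 51.3° gives LP at -97.50° from the x-axis; with |LP| = 17.3, P = (-22.54, 3.996). LP ⟂ PR, so PR runs at -7.500°; with |PR| = 11.9, R = (-10.74, 2.442). ∠PRT = 88.3° gives RT at 84.20° from the x-axis; with |RT| = 8.8, T = (-9.850, 11.20). ∠RTQ = 88.4° gives TQ at 175.8° from the x-axis; with |TQ| = 18.3, Q = (-28.10, 12.54). Then |NQ| = |Q − N| = 30.77.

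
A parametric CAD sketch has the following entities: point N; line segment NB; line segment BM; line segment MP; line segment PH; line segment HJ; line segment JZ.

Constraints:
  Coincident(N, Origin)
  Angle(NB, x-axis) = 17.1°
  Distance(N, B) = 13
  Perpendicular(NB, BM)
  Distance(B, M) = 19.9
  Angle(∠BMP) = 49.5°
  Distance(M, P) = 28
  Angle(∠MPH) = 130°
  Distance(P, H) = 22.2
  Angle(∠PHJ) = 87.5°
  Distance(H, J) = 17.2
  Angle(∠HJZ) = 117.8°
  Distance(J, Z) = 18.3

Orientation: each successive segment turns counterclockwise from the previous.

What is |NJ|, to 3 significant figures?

21.6

N is at the origin; NB runs at 17.1° with length 13.0, so B = (12.4, 3.82). NB is perpendicular to BM, so BM runs at 107°; with |BM| = 19.9, M = (6.57, 22.8). ∠BMP = 49.5° gives MP at -122° from the x-axis; with |MP| = 28.0, P = (-8.43, -0.798). ∠MPH = 130.0° gives PH at -72.4° from the x-axis; with |PH| = 22.2, H = (-1.72, -22.0). ∠PHJ = 87.5° gives HJ at 20.1° from the x-axis; with |HJ| = 17.2, J = (14.4, -16.0). Then |NJ| = |J − N| = 21.6.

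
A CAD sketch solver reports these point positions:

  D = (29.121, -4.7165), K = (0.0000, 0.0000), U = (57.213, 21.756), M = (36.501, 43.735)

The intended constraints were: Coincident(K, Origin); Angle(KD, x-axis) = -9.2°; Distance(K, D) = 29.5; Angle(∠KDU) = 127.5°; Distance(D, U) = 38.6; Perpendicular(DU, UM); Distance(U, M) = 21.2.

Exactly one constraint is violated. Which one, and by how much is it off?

Distance(U, M) = 21.2 — off by 9.00.

K = (0.00, 0.00) ✓; KD at -9.200° ✓; |KD| = 29.50 ✓; ∠KDU = 127.5° ✓; |DU| = 38.60 ✓; ∠(DU, UM) = 90.00° ✓; |UM| = 30.20 ✗.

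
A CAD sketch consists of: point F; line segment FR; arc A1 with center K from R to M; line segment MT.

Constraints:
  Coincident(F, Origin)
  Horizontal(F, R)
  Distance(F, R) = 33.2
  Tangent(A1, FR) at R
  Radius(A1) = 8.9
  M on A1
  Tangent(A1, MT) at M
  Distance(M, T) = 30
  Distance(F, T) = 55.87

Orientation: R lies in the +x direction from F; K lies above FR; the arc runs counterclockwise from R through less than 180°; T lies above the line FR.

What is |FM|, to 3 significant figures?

43.2

F is at the origin; FR is horizontal with |FR| = 33.2 and R on the +x side, so R = (33.2, 0.00). The tangent condition forces KR to be normal to FR, so K = R + (0, 8.9) = (33.2, 8.90). Since KM ⟂ MT (tangency), |KT| = √(8.9² + 30.0²) = 31.3 regardless of where M sits on A1. So T lies on both circle(F, 55.87) and circle(K, 31.3); the above-FR intersection is T = (39.5, 39.6). M is the foot of the tangent from T: M = (42.1, 9.68).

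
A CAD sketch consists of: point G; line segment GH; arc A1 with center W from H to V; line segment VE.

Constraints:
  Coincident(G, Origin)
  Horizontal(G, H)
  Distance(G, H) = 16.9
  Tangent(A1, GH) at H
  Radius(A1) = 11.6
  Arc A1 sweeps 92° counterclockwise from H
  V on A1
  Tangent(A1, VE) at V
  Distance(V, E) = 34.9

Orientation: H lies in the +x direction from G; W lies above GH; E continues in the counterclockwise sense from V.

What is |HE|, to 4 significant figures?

48.02

On A1, H sits at bearing -90° from W; a 92° counterclockwise sweep puts V at bearing 2°, so V = W + 11.6·(cos 2°, sin 2°) = (28.49, 12.00). The tangent condition forces WV to be normal to VE, so VE runs along (−sin 2°, cos 2°); with |VE| = 34.9, E = (27.27, 46.88). Then |HE| = |E − H| = 48.02.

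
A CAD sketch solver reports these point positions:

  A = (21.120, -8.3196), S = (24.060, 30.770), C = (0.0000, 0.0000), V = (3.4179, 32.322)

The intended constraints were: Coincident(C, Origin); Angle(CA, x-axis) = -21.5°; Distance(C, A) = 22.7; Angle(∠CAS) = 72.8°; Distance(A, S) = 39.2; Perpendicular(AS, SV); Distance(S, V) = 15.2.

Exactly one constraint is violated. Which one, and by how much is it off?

Distance(S, V) = 15.2 — off by 5.50.

C = (0.00, 0.00) ✓; CA at -21.50° ✓; |CA| = 22.70 ✓; ∠CAS = 72.80° ✓; |AS| = 39.20 ✓; ∠(AS, SV) = 90.00° ✓; |SV| = 20.70 ✗.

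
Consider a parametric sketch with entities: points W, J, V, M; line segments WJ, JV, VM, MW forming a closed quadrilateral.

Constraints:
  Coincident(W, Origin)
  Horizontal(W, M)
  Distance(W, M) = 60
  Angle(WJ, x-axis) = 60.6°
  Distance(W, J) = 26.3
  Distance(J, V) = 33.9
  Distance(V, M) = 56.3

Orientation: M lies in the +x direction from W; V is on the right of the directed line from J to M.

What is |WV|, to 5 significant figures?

10.955

Checks: |JV| = 33.90 ✓; |VM| = 56.30 ✓.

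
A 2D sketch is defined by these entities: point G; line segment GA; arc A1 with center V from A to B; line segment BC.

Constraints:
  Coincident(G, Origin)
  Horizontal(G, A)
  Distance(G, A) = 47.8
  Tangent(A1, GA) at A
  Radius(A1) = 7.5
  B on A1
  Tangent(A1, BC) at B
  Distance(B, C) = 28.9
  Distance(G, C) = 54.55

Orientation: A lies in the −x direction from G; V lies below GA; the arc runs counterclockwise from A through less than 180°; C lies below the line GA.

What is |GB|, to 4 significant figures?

55.51

G is at the origin; G and A share the same y with |GA| = 47.8 and A on the −x side, so A = (-47.80, 0.000). Tangency of A1 to GA means the radius VA is perpendicular to GA, so V = A + (0, -7.5) = (-47.80, -7.500). Since VB ⟂ BC (tangency), |VC| = √(7.5² + 28.9²) = 29.86 regardless of where B sits on A1. So C lies on both circle(G, 54.55) and circle(V, 29.86); the below-GA intersection is C = (-40.57, -36.47). B is the foot of the tangent from C: B = (-54.39, -11.09).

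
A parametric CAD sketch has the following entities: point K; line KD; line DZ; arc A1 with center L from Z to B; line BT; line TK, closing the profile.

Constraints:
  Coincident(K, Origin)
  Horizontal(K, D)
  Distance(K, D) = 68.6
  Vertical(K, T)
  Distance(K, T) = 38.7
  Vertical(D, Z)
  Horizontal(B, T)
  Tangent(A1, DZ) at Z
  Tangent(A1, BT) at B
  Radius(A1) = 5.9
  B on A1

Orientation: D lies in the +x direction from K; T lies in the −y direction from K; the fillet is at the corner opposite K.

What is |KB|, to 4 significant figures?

73.68

K is at the origin; KD is horizontal with |KD| = 68.6 and D on the +x side, so D = (68.60, 0.000). KT is vertical with |KT| = 38.7 and T on the −y side, so T = (0.000, -38.70). The virtual corner opposite K is at (68.60, -38.70). A1 meets DZ tangentially, so LZ is at right angles to DZ and since A1 is tangent to BT there, LB ⟂ BT, with radius 5.9, so the center L sits 5.9 in from both sides at L = (62.70, -32.80). That places the tangent points at Z = (68.60, -32.80) on DZ and B = (62.70, -38.70) on BT. Then |KB| = |B − K| = 73.68.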